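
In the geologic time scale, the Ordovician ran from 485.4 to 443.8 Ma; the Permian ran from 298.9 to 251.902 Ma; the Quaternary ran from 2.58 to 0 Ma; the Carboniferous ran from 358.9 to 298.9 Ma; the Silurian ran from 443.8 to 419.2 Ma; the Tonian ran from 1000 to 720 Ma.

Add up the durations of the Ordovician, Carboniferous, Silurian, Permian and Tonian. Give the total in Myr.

Duration is start − end for each: (485.4 − 443.8) + (358.9 − 298.9) + (443.8 − 419.2) + (298.9 − 251.902) + (1000 − 720).
That is 41.6 + 60 + 24.6 + 46.998 + 280, which totals 453.198 million years.

453.198 million years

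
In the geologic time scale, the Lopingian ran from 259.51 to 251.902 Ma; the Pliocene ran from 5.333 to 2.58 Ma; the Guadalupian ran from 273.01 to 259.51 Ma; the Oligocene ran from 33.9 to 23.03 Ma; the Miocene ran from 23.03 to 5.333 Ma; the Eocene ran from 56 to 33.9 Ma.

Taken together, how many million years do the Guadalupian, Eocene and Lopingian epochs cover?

Duration is start − end for each: (273.01 − 259.51) + (56 − 33.9) + (259.51 − 251.902).
That is 13.5 + 22.1 + 7.608, which totals 43.208 million years.

43.208 million years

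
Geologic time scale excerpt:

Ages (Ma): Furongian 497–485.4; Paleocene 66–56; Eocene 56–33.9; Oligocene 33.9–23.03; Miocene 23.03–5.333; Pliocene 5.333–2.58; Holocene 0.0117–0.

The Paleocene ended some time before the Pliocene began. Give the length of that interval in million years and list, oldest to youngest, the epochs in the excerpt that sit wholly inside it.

50.667 million years; Eocene, Oligocene, Miocene

The Paleocene closes at 56 Ma and the Pliocene opens at 5.333 Ma, so the interval is 56 − 5.333 = 50.667 Myr.
An epoch fits inside if it starts at or after 56 Ma and ends at or before 5.333 Ma; oldest first that gives Eocene, Oligocene, Miocene.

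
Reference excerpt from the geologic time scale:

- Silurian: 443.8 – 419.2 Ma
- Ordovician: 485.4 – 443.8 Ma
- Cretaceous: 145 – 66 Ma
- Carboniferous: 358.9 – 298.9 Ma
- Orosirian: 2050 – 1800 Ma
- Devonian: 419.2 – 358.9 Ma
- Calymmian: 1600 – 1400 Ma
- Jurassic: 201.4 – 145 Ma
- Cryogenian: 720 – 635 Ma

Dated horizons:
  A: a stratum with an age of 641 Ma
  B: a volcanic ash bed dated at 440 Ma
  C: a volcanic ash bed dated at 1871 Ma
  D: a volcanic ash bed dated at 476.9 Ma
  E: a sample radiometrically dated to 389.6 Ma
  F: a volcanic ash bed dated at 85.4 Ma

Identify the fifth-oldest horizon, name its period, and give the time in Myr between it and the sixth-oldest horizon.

Larger Ma means older, so oldest first: C 1871 > A 641 > D 476.9 > B 440 > E 389.6 > F 85.4.
Counting 5 along gives E (389.6 Ma); the excerpt puts that inside the Devonian, 419.2–358.9 Ma.
Next in line is F (85.4 Ma), and 389.6 − 85.4 = 304.2 Myr.

E, in the Devonian; 304.2 million years to F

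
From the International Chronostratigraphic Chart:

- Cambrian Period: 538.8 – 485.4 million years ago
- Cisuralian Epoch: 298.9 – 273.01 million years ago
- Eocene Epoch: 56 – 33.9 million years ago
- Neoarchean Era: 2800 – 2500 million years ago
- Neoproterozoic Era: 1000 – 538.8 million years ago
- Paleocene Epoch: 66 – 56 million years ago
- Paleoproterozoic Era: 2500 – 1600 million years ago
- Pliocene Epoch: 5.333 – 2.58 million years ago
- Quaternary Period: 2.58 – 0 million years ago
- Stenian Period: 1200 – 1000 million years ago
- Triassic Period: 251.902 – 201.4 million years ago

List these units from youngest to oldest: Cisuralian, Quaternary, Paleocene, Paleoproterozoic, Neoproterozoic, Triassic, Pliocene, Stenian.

Quaternary, Pliocene, Paleocene, Triassic, Cisuralian, Neoproterozoic, Stenian, Paleoproterozoic

Sorting by start age (ascending Ma, since larger Ma = older): Quaternary began 2.58, Pliocene began 5.333, Paleocene began 66, Triassic began 251.902, Cisuralian began 298.9, Neoproterozoic began 1000, Stenian began 1200, Paleoproterozoic began 2500.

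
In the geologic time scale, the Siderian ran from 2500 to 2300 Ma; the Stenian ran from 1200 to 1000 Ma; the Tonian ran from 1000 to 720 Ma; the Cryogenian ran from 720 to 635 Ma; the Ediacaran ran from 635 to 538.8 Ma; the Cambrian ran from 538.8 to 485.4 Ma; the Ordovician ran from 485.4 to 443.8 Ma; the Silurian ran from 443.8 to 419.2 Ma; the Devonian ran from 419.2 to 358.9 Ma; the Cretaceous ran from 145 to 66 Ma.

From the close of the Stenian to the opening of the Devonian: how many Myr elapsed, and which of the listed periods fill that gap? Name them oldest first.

End of Stenian = 1000 Ma; start of Devonian = 419.2 Ma.
Gap = 1000 − 419.2 = 580.8 Myr.
Periods wholly inside 1000–419.2 Ma: Tonian (1000–720), Cryogenian (720–635), Ediacaran (635–538.8), Cambrian (538.8–485.4), Ordovician (485.4–443.8), Silurian (443.8–419.2).

580.8 million years; Tonian, Cryogenian, Ediacaran, Cambrian, Ordovician, Silurian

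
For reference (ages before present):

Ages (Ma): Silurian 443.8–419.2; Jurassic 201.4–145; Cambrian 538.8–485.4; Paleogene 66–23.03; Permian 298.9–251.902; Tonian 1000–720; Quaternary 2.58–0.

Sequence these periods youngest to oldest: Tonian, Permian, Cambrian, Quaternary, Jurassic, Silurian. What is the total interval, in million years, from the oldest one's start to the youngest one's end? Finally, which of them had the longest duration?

Start ages (Ma): Tonian 1000, Cambrian 538.8, Silurian 443.8, Permian 298.9, Jurassic 201.4, Quaternary 2.58.
Ordered youngest to oldest: Quaternary, Jurassic, Permian, Silurian, Cambrian, Tonian.
Span = 1000 − 0 = 1000 Myr.
Durations: Jurassic 56.4, Quaternary 2.58, Permian 46.998, Tonian 280, Cambrian 53.4, Silurian 24.6 → longest is Tonian (280 Myr).

Quaternary → Jurassic → Permian → Silurian → Cambrian → Tonian; total span 1000 Myr; longest is Tonian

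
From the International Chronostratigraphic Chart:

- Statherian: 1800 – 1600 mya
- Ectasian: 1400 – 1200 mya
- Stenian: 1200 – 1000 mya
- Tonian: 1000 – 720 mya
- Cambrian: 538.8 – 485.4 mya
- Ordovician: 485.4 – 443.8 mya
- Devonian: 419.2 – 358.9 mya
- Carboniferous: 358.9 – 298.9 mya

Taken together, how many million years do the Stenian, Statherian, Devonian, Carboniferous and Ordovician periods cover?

561.9 million years

Duration is start − end for each: (1200 − 1000) + (1800 − 1600) + (419.2 − 358.9) + (358.9 − 298.9) + (485.4 − 443.8).
That is 200 + 200 + 60.3 + 60 + 41.6, which totals 561.9 million years.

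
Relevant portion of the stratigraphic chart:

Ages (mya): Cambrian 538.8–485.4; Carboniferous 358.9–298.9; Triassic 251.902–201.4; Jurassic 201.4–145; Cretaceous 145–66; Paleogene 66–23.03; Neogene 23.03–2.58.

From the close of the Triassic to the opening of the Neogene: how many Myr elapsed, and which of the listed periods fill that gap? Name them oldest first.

End of Triassic = 201.4 Ma; start of Neogene = 23.03 Ma.
Gap = 201.4 − 23.03 = 178.37 Myr.
Periods wholly inside 201.4–23.03 Ma: Jurassic (201.4–145), Cretaceous (145–66), Paleogene (66–23.03).

178.37 million years; Jurassic, Cretaceous, Paleogene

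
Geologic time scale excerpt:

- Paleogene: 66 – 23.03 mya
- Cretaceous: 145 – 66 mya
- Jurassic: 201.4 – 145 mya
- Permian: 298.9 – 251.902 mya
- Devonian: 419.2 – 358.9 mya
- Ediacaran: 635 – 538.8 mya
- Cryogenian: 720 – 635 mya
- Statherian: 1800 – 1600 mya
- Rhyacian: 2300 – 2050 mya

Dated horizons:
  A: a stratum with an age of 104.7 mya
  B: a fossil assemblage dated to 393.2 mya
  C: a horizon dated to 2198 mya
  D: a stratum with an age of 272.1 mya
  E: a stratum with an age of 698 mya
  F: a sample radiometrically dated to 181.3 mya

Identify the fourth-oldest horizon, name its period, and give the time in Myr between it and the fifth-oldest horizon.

D, in the Permian; 90.8 million years to F

Sorted oldest-first by Ma: C (2198), E (698), B (393.2), D (272.1), F (181.3), A (104.7).
The fourth oldest is D at 272.1 Ma, which lies in 298.9–251.902 Ma: the Permian.
The fifth oldest is F at 181.3 Ma; separation = |272.1 − 181.3| = 90.8 Myr.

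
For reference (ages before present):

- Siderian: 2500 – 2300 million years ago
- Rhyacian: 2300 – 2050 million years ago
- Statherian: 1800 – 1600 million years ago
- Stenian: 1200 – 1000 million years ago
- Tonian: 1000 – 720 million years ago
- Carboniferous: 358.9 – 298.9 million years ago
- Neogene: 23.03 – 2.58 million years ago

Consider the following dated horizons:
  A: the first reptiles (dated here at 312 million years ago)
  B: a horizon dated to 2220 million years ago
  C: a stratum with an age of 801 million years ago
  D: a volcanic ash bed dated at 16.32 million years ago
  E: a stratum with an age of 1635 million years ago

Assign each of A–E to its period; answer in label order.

A: 312 Ma lies in 358.9–298.9 Ma, so Carboniferous.
B: 2220 Ma lies in 2300–2050 Ma, so Rhyacian.
C: 801 Ma lies in 1000–720 Ma, so Tonian.
D: 16.32 Ma lies in 23.03–2.58 Ma, so Neogene.
E: 1635 Ma lies in 1800–1600 Ma, so Statherian.

A — Carboniferous; B — Rhyacian; C — Tonian; D — Neogene; E — Statherian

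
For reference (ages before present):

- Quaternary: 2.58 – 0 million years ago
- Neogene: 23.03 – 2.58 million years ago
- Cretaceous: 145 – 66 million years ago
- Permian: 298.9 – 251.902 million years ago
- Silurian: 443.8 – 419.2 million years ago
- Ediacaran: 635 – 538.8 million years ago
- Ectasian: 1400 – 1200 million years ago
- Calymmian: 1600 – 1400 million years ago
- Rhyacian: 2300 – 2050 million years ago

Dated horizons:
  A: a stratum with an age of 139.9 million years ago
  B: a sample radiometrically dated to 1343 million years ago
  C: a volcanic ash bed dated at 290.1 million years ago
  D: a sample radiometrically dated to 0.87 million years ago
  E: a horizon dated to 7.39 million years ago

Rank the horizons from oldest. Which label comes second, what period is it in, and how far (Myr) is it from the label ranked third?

Sorted oldest-first by Ma: B (1343), C (290.1), A (139.9), E (7.39), D (0.87).
The second oldest is C at 290.1 Ma, which lies in 298.9–251.902 Ma: the Permian.
The third oldest is A at 139.9 Ma; separation = |290.1 − 139.9| = 150.2 Myr.

C, in the Permian; 150.2 million years to A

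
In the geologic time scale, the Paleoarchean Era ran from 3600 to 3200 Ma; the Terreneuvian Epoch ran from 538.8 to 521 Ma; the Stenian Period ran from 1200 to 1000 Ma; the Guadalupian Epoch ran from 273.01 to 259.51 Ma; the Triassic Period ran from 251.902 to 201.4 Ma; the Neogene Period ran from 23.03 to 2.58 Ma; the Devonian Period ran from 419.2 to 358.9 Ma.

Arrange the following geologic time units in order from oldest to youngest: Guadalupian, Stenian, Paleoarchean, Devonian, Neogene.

Read off each span (Ma): Guadalupian 273.01–259.51; Stenian 1200–1000; Paleoarchean 3600–3200; Devonian 419.2–358.9; Neogene 23.03–2.58.
Larger Ma is older, so oldest→youngest is Paleoarchean, Stenian, Devonian, Guadalupian, Neogene.

Paleoarchean, Stenian, Devonian, Guadalupian, Neogene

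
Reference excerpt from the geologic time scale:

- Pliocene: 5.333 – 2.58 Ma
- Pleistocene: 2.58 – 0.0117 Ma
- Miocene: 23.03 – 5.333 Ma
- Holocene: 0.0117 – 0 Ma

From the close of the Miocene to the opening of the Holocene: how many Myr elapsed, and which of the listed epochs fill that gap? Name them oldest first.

5.3213 million years; Pliocene, Pleistocene

The Miocene closes at 5.333 Ma and the Holocene opens at 0.0117 Ma, so the interval is 5.333 − 0.0117 = 5.3213 Myr.
An epoch fits inside if it starts at or after 5.333 Ma and ends at or before 0.0117 Ma; oldest first that gives Pliocene, Pleistocene.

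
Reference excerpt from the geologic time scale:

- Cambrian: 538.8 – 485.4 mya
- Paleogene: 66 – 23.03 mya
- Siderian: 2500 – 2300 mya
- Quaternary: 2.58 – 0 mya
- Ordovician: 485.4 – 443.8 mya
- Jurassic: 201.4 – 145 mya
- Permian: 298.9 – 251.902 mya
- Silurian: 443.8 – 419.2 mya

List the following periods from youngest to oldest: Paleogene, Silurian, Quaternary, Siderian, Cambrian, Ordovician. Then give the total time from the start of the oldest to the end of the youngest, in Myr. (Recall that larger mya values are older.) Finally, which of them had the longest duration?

Quaternary → Paleogene → Silurian → Ordovician → Cambrian → Siderian; total span 2500 Myr; longest is Siderian

Start ages (Ma): Siderian 2500, Cambrian 538.8, Ordovician 485.4, Silurian 443.8, Paleogene 66, Quaternary 2.58.
Ordered youngest to oldest: Quaternary, Paleogene, Silurian, Ordovician, Cambrian, Siderian.
Span = 2500 − 0 = 2500 Myr.
Durations: Paleogene 42.97, Cambrian 53.4, Siderian 200, Quaternary 2.58, Ordovician 41.6, Silurian 24.6 → longest is Siderian (200 Myr).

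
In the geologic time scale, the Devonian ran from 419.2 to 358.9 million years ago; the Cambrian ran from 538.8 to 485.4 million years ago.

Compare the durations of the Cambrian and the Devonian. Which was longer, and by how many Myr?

Devonian, by 6.9 million years

Cambrian: 538.8 − 485.4 = 53.4 Myr.
Devonian: 419.2 − 358.9 = 60.3 Myr.
Difference: 60.3 − 53.4 = 6.9 Myr, so the Devonian was longer.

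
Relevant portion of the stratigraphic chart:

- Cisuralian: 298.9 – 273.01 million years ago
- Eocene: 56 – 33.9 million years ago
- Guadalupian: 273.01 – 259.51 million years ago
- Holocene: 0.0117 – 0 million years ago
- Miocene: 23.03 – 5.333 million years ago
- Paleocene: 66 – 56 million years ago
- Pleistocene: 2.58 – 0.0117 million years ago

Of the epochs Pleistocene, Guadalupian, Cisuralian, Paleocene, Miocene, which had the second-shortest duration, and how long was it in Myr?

Paleocene, 10 million years

Durations: Pleistocene 2.5683; Guadalupian 13.5; Cisuralian 25.89; Paleocene 10; Miocene 17.697 Myr.
Sorted shortest-first: Pleistocene (2.5683), Paleocene (10), Guadalupian (13.5), Miocene (17.697), Cisuralian (25.89).
The second shortest is Paleocene at 10 Myr.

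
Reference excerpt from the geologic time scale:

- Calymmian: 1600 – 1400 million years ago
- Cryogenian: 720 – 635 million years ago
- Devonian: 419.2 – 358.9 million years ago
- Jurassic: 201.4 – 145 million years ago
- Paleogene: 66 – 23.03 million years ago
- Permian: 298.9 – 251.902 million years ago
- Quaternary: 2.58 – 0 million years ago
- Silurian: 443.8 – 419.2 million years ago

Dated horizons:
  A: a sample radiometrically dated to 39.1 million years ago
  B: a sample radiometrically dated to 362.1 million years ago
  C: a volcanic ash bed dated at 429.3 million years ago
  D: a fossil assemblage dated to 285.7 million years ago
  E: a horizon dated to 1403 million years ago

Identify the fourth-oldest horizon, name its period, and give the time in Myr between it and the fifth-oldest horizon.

D, in the Permian; 246.6 million years to A

Sorted oldest-first by Ma: E (1403), C (429.3), B (362.1), D (285.7), A (39.1).
The fourth oldest is D at 285.7 Ma, which lies in 298.9–251.902 Ma: the Permian.
The fifth oldest is A at 39.1 Ma; separation = |285.7 − 39.1| = 246.6 Myr.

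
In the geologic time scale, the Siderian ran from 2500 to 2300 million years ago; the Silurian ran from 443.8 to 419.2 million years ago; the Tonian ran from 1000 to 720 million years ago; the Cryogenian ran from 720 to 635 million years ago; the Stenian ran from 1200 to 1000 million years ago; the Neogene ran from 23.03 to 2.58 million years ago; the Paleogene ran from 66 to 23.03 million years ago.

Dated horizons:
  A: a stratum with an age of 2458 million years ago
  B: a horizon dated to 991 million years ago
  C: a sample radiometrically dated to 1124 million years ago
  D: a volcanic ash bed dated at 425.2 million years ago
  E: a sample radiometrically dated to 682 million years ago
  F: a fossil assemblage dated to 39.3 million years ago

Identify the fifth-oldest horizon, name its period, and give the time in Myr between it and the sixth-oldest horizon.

Sorted oldest-first by Ma: A (2458), C (1124), B (991), E (682), D (425.2), F (39.3).
The fifth oldest is D at 425.2 Ma, which lies in 443.8–419.2 Ma: the Silurian.
The sixth oldest is F at 39.3 Ma; separation = |425.2 − 39.3| = 385.9 Myr.

D, in the Silurian; 385.9 million years to F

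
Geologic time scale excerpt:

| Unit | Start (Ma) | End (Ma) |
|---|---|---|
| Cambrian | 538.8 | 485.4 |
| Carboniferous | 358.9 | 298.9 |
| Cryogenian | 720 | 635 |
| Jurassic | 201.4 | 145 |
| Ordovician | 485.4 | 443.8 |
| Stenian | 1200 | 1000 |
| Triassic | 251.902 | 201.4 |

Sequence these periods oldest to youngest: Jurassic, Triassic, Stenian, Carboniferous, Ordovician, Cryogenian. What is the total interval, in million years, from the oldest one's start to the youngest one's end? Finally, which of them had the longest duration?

Stenian, Cryogenian, Ordovician, Carboniferous, Triassic, Jurassic; total span 1055 Myr; longest is Stenian

Start ages (Ma): Stenian 1200, Cryogenian 720, Ordovician 485.4, Carboniferous 358.9, Triassic 251.902, Jurassic 201.4.
Ordered oldest to youngest: Stenian, Cryogenian, Ordovician, Carboniferous, Triassic, Jurassic.
Span = 1200 − 145 = 1055 Myr.
Durations: Triassic 50.502, Cryogenian 85, Jurassic 56.4, Carboniferous 60, Stenian 200, Ordovician 41.6 → longest is Stenian (200 Myr).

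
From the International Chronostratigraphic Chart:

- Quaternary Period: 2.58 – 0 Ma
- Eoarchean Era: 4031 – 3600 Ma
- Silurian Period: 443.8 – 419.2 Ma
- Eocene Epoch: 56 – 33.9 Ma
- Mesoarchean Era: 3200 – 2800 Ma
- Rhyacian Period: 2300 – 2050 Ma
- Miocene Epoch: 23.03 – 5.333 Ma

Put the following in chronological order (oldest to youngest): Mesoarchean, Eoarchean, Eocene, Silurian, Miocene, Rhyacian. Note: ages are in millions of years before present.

Sorting by start age (descending Ma, since larger Ma = older): Eoarchean began 4031, Mesoarchean began 3200, Rhyacian began 2300, Silurian began 443.8, Eocene began 56, Miocene began 23.03.

Eoarchean, then Mesoarchean, then Rhyacian, then Silurian, then Eocene, then Miocene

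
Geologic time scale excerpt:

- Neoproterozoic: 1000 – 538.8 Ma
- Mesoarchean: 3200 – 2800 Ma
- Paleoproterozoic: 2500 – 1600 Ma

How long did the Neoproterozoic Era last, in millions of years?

1000 − 538.8 = 461.2 million years.

461.2 million years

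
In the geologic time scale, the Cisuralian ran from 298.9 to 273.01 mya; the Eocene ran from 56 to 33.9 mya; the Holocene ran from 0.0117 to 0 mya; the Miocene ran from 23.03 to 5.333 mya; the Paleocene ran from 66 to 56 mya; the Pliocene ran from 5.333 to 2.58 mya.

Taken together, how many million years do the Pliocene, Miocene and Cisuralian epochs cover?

46.34 million years

Each duration: Pliocene = 2.753; Miocene = 17.697; Cisuralian = 25.89.
Sum: 2.753 + 17.697 + 25.89 = 46.34 Myr.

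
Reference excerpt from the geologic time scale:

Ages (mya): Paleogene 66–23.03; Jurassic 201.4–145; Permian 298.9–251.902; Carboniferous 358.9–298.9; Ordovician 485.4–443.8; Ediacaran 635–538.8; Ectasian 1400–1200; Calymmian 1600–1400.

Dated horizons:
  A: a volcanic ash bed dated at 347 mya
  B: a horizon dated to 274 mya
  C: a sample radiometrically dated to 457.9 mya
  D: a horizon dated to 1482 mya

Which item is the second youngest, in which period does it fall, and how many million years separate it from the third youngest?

A, in the Carboniferous; 110.9 million years to C

Sorted youngest-first by Ma: B (274), A (347), C (457.9), D (1482).
The second youngest is A at 347 Ma, which lies in 358.9–298.9 Ma: the Carboniferous.
The third youngest is C at 457.9 Ma; separation = |347 − 457.9| = 110.9 Myr.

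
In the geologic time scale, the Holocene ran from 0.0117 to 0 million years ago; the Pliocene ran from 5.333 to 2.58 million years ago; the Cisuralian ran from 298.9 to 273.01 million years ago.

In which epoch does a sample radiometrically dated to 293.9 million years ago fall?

293.9 Ma lies between 298.9 and 273.01 Ma, so it falls in the Cisuralian.

Cisuralian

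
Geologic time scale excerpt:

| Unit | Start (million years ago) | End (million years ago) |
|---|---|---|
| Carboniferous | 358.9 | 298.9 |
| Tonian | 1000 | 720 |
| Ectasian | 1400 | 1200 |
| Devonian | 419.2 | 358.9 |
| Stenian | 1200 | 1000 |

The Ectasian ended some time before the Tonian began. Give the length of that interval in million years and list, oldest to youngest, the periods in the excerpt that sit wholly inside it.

End of Ectasian = 1200 Ma; start of Tonian = 1000 Ma.
Gap = 1200 − 1000 = 200 Myr.
Periods wholly inside 1200–1000 Ma: Stenian (1200–1000).

200 million years; Stenian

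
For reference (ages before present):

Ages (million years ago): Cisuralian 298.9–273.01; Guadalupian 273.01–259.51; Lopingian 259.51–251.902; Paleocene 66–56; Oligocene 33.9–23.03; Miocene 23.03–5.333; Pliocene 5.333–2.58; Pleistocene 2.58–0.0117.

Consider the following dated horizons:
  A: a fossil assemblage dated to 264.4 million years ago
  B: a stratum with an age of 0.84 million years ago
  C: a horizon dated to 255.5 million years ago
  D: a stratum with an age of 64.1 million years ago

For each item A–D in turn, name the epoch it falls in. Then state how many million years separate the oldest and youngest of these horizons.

A: 264.4 Ma lies in 273.01–259.51 Ma, so Guadalupian.
B: 0.84 Ma lies in 2.58–0.0117 Ma, so Pleistocene.
C: 255.5 Ma lies in 259.51–251.902 Ma, so Lopingian.
D: 64.1 Ma lies in 66–56 Ma, so Paleocene.
Oldest = 264.4 Ma, youngest = 0.84 Ma → span 263.56 Myr.

A — Guadalupian; B — Pleistocene; C — Lopingian; D — Paleocene; span 263.56 million years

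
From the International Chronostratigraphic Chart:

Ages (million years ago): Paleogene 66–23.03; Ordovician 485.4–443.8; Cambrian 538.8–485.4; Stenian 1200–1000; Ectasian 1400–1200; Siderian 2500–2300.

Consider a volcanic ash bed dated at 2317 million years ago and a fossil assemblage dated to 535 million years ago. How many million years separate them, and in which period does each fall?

Elapsed time: 2317 − 535 = 1782 Myr.
2317 Ma lies within 2500–2300 Ma: Siderian.
535 Ma lies within 538.8–485.4 Ma: Cambrian.

1782 million years apart; the first in the Siderian, the second in the Cambrian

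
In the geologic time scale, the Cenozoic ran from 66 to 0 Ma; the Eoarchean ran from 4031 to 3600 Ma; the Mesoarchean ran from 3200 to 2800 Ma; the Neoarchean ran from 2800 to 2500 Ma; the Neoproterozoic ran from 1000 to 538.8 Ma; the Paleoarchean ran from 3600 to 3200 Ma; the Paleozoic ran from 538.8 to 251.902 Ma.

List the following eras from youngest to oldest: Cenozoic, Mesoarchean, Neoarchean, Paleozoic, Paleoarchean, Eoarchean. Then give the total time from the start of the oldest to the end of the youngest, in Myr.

From the excerpt: Cenozoic 66–0; Mesoarchean 3200–2800; Neoarchean 2800–2500; Paleozoic 538.8–251.902; Paleoarchean 3600–3200; Eoarchean 4031–3600 (Ma).
Larger Ma is earlier, so the oldest is Eoarchean and the youngest is Cenozoic; youngest to oldest: Cenozoic, Paleozoic, Neoarchean, Mesoarchean, Paleoarchean, Eoarchean.
Oldest start 4031 minus youngest end 0 gives 4031 Myr overall.

Cenozoic, Paleozoic, Neoarchean, Mesoarchean, Paleoarchean, Eoarchean; total span 4031 Myr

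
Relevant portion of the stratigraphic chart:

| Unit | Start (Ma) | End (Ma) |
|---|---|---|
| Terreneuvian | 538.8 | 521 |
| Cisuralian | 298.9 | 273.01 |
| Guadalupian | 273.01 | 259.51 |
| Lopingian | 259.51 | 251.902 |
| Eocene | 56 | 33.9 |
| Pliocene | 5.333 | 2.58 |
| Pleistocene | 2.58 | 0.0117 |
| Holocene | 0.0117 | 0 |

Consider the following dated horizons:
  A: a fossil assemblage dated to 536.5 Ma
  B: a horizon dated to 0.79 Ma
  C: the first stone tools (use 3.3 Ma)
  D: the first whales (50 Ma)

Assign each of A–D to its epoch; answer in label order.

Match each age against the start–end ranges in the excerpt: A = 536.5 Ma → Terreneuvian (538.8–521); B = 0.79 Ma → Pleistocene (2.58–0.0117); C = 3.3 Ma → Pliocene (5.333–2.58); D = 50 Ma → Eocene (56–33.9).

A — Terreneuvian; B — Pleistocene; C — Pliocene; D — Eocene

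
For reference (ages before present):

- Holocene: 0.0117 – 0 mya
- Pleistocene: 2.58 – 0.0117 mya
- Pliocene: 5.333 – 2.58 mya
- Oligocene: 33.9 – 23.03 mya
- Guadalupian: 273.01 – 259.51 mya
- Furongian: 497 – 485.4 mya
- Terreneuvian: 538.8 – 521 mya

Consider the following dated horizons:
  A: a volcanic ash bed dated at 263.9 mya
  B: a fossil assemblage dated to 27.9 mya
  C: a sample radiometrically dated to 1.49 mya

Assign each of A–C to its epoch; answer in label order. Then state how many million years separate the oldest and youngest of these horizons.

A: 263.9 Ma lies in 273.01–259.51 Ma, so Guadalupian.
B: 27.9 Ma lies in 33.9–23.03 Ma, so Oligocene.
C: 1.49 Ma lies in 2.58–0.0117 Ma, so Pleistocene.
Oldest = 263.9 Ma, youngest = 1.49 Ma → span 262.41 Myr.

A — Guadalupian; B — Oligocene; C — Pleistocene; span 262.41 million years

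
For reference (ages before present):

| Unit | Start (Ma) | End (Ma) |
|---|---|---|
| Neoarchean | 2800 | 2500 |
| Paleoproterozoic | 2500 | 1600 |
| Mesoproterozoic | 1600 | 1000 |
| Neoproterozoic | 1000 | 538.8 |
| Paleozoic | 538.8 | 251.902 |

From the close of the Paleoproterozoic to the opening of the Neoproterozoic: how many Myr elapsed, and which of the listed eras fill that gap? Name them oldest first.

600 million years; Mesoproterozoic

The Paleoproterozoic closes at 1600 Ma and the Neoproterozoic opens at 1000 Ma, so the interval is 1600 − 1000 = 600 Myr.
An era fits inside if it starts at or after 1600 Ma and ends at or before 1000 Ma; oldest first that gives Mesoproterozoic.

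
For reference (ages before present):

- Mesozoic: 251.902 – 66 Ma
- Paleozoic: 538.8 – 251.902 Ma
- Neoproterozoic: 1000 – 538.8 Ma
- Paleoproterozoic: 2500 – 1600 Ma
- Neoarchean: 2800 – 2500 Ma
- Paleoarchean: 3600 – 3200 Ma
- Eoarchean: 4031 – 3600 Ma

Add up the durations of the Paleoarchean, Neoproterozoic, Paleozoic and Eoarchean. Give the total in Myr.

1579.098 million years

Each duration: Paleoarchean = 400; Neoproterozoic = 461.2; Paleozoic = 286.898; Eoarchean = 431.
Sum: 400 + 461.2 + 286.898 + 431 = 1579.098 Myr.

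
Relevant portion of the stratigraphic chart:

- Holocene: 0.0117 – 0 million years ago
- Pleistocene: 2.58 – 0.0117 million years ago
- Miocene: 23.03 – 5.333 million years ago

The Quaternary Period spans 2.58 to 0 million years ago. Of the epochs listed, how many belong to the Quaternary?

2

Epochs inside 2.58–0 Ma: Pleistocene, Holocene — 2 in total.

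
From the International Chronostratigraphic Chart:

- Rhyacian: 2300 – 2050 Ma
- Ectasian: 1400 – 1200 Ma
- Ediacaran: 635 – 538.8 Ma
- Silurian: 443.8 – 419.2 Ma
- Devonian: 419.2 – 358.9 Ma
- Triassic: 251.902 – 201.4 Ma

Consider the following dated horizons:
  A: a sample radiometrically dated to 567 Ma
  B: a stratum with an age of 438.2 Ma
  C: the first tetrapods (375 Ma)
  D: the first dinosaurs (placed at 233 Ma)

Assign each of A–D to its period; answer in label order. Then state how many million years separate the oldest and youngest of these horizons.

A: 567 Ma lies in 635–538.8 Ma, so Ediacaran.
B: 438.2 Ma lies in 443.8–419.2 Ma, so Silurian.
C: 375 Ma lies in 419.2–358.9 Ma, so Devonian.
D: 233 Ma lies in 251.902–201.4 Ma, so Triassic.
Oldest = 567 Ma, youngest = 233 Ma → span 334 Myr.

A — Ediacaran; B — Silurian; C — Devonian; D — Triassic; span 334 million years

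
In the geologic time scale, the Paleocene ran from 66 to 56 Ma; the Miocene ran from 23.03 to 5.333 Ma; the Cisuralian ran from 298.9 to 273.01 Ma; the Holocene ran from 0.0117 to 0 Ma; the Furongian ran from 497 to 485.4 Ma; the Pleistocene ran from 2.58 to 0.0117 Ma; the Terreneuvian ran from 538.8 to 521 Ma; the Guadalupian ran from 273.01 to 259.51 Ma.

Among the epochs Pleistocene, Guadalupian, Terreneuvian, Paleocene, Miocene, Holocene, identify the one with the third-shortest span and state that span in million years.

Paleocene, 10 million years

Durations: Pleistocene 2.5683; Guadalupian 13.5; Terreneuvian 17.8; Paleocene 10; Miocene 17.697; Holocene 0.0117 Myr.
Sorted shortest-first: Holocene (0.0117), Pleistocene (2.5683), Paleocene (10), Guadalupian (13.5), Miocene (17.697), Terreneuvian (17.8).
The third shortest is Paleocene at 10 Myr.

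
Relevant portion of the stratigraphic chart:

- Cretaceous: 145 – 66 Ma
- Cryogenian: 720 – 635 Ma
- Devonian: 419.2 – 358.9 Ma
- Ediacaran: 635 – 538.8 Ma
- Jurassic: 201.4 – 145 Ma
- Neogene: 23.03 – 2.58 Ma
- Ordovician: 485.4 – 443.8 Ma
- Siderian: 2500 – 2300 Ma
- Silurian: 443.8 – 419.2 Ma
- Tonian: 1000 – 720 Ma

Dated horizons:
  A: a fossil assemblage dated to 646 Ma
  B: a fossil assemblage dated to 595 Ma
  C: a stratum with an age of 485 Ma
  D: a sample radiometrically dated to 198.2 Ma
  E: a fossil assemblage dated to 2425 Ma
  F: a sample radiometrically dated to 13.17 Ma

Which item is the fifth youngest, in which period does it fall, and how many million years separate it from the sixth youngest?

A, in the Cryogenian; 1779 million years to E

Sorted youngest-first by Ma: F (13.17), D (198.2), C (485), B (595), A (646), E (2425).
The fifth youngest is A at 646 Ma, which lies in 720–635 Ma: the Cryogenian.
The sixth youngest is E at 2425 Ma; separation = |646 − 2425| = 1779 Myr.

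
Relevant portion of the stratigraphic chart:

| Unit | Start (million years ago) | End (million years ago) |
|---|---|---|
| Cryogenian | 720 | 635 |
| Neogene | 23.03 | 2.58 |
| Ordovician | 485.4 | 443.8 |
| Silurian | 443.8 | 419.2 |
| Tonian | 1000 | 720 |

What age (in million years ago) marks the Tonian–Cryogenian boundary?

The Tonian ends and the Cryogenian begins at 720 million years ago.

720 million years ago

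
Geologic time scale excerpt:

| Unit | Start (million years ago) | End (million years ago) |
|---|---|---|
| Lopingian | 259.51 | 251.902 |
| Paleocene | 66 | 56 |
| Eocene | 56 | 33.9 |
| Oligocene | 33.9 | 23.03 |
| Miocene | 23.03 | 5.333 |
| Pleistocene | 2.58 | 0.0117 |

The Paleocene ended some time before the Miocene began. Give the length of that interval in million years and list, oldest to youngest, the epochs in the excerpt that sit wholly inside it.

The Paleocene closes at 56 Ma and the Miocene opens at 23.03 Ma, so the interval is 56 − 23.03 = 32.97 Myr.
An epoch fits inside if it starts at or after 56 Ma and ends at or before 23.03 Ma; oldest first that gives Eocene, Oligocene.

32.97 million years; Eocene, Oligocene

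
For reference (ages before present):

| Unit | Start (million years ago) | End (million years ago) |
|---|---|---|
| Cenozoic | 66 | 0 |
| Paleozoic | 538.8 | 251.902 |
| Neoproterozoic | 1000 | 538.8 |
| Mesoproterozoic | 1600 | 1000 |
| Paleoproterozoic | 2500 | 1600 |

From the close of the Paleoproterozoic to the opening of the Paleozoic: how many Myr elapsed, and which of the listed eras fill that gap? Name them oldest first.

1061.2 million years; Mesoproterozoic, Neoproterozoic

The Paleoproterozoic closes at 1600 Ma and the Paleozoic opens at 538.8 Ma, so the interval is 1600 − 538.8 = 1061.2 Myr.
An era fits inside if it starts at or after 1600 Ma and ends at or before 538.8 Ma; oldest first that gives Mesoproterozoic, Neoproterozoic.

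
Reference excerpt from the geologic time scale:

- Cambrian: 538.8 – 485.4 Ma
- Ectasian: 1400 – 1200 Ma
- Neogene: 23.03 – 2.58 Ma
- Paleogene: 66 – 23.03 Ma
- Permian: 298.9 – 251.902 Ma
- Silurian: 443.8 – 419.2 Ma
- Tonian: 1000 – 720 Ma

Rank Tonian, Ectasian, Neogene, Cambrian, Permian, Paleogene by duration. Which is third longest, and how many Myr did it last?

Cambrian, 53.4 million years

Durations: Tonian 280; Ectasian 200; Neogene 20.45; Cambrian 53.4; Permian 46.998; Paleogene 42.97 Myr.
Sorted longest-first: Tonian (280), Ectasian (200), Cambrian (53.4), Permian (46.998), Paleogene (42.97), Neogene (20.45).
The third longest is Cambrian at 53.4 Myr.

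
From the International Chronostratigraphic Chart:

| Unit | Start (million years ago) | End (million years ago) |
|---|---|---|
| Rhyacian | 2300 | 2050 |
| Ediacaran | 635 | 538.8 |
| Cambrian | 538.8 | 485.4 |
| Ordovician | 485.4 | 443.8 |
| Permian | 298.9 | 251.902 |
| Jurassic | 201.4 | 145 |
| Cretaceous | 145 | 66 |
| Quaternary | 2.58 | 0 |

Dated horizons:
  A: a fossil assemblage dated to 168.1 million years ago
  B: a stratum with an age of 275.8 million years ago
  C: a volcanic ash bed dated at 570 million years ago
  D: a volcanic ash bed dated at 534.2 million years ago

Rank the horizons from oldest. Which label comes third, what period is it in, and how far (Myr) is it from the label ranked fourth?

Sorted oldest-first by Ma: C (570), D (534.2), B (275.8), A (168.1).
The third oldest is B at 275.8 Ma, which lies in 298.9–251.902 Ma: the Permian.
The fourth oldest is A at 168.1 Ma; separation = |275.8 − 168.1| = 107.7 Myr.

B, in the Permian; 107.7 million years to A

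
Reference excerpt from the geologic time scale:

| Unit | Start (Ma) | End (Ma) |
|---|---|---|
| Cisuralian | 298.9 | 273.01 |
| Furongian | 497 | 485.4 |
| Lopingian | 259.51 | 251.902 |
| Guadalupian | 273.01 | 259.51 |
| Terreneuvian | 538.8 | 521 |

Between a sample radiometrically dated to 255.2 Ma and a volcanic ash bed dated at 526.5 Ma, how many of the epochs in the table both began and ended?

526.5 Ma sits inside the Terreneuvian (538.8–521) and 255.2 Ma inside the Lopingian (259.51–251.902); neither of those is wholly between the two dates.
The listed epochs lying completely between them are Furongian, Cisuralian, Guadalupian — 3 in all.

3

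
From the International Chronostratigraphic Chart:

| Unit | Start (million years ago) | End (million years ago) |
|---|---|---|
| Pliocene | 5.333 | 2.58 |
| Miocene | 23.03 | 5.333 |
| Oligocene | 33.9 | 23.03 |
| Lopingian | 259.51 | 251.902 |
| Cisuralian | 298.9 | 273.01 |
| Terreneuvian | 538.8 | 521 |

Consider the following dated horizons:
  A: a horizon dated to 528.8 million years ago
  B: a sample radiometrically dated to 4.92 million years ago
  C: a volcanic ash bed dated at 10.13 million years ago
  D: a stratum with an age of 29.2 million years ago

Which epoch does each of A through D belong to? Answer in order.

A — Terreneuvian; B — Pliocene; C — Miocene; D — Oligocene

Match each age against the start–end ranges in the excerpt: A = 528.8 Ma → Terreneuvian (538.8–521); B = 4.92 Ma → Pliocene (5.333–2.58); C = 10.13 Ma → Miocene (23.03–5.333); D = 29.2 Ma → Oligocene (33.9–23.03).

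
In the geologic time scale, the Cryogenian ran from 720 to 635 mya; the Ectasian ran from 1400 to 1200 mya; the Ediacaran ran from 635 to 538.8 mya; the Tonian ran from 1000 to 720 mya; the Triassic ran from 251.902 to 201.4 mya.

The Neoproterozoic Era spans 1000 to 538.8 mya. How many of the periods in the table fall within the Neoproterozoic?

3

Periods inside 1000–538.8 Ma: Tonian, Cryogenian, Ediacaran — 3 in total.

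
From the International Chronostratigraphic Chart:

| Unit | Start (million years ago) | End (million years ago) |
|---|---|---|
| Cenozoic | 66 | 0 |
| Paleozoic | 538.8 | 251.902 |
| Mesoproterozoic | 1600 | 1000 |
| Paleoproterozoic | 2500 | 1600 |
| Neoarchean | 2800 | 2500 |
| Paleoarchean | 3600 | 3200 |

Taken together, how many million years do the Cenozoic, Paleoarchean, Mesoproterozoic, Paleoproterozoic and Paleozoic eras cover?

2252.898 million years

Each duration: Cenozoic = 66; Paleoarchean = 400; Mesoproterozoic = 600; Paleoproterozoic = 900; Paleozoic = 286.898.
Sum: 66 + 400 + 600 + 900 + 286.898 = 2252.898 Myr.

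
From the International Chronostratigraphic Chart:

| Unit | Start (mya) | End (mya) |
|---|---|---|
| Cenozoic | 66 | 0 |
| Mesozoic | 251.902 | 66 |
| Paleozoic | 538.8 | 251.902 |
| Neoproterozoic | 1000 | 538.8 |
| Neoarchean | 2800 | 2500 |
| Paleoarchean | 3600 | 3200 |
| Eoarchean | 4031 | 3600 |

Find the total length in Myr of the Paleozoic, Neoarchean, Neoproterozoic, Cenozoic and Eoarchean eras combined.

1545.098 million years

Each duration: Paleozoic = 286.898; Neoarchean = 300; Neoproterozoic = 461.2; Cenozoic = 66; Eoarchean = 431.
Sum: 286.898 + 300 + 461.2 + 66 + 431 = 1545.098 Myr.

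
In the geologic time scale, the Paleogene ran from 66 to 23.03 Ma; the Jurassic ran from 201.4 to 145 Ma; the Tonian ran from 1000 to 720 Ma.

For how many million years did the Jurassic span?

56.4 million years

201.4 − 145 = 56.4 million years.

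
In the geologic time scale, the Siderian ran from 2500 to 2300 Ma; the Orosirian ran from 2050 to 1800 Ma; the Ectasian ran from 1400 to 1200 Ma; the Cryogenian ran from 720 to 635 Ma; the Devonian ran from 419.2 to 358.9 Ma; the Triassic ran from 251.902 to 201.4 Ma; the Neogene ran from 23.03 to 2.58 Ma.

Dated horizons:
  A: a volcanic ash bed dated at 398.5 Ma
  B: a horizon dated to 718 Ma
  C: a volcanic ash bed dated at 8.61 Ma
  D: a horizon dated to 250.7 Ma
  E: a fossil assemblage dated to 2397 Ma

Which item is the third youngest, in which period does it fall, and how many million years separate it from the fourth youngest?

A, in the Devonian; 319.5 million years to B

Sorted youngest-first by Ma: C (8.61), D (250.7), A (398.5), B (718), E (2397).
The third youngest is A at 398.5 Ma, which lies in 419.2–358.9 Ma: the Devonian.
The fourth youngest is B at 718 Ma; separation = |398.5 − 718| = 319.5 Myr.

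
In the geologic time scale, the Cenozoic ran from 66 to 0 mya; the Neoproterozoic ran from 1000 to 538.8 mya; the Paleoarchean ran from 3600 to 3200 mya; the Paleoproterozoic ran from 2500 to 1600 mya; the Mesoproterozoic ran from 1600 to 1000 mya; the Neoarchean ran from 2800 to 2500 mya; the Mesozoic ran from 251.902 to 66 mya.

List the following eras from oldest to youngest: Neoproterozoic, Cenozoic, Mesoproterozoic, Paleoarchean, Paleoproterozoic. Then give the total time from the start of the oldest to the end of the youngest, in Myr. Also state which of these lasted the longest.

Paleoarchean, Paleoproterozoic, Mesoproterozoic, Neoproterozoic, Cenozoic; total span 3600 Myr; longest is Paleoproterozoic

From the excerpt: Neoproterozoic 1000–538.8; Cenozoic 66–0; Mesoproterozoic 1600–1000; Paleoarchean 3600–3200; Paleoproterozoic 2500–1600 (Ma).
Larger Ma is earlier, so the oldest is Paleoarchean and the youngest is Cenozoic; oldest to youngest: Paleoarchean, Paleoproterozoic, Mesoproterozoic, Neoproterozoic, Cenozoic.
Oldest start 3600 minus youngest end 0 gives 3600 Myr overall.
Individual lengths (start − end): Paleoarchean 400; Cenozoic 66; Mesoproterozoic 600; Paleoproterozoic 900; Neoproterozoic 461.2. The largest is Paleoproterozoic at 900 Myr.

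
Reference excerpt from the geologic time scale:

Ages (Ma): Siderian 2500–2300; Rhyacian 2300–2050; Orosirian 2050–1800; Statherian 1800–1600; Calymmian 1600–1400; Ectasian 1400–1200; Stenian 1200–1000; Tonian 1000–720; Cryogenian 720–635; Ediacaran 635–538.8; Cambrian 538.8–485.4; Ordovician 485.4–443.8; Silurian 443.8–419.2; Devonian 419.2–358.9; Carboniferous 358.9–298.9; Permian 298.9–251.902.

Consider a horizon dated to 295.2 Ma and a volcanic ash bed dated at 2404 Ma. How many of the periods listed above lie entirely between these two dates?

2404 Ma sits inside the Siderian (2500–2300) and 295.2 Ma inside the Permian (298.9–251.902); neither of those is wholly between the two dates.
The listed periods lying completely between them are Rhyacian, Orosirian, Statherian, Calymmian, Ectasian, Stenian, Tonian, Cryogenian, Ediacaran, Cambrian, Ordovician, Silurian, Devonian, Carboniferous — 14 in all.

14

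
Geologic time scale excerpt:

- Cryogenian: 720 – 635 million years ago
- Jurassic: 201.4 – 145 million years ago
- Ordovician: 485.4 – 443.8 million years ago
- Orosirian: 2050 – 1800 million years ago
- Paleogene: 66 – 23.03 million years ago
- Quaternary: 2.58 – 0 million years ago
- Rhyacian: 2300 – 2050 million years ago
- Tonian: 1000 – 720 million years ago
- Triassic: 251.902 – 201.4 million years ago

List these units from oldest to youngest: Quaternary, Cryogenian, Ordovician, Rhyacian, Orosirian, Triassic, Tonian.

Rhyacian → Orosirian → Tonian → Cryogenian → Ordovician → Triassic → Quaternary

Sorting by start age (descending Ma, since larger Ma = older): Rhyacian start 2300, Orosirian start 2050, Tonian start 1000, Cryogenian start 720, Ordovician start 485.4, Triassic start 251.902, Quaternary start 2.58.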